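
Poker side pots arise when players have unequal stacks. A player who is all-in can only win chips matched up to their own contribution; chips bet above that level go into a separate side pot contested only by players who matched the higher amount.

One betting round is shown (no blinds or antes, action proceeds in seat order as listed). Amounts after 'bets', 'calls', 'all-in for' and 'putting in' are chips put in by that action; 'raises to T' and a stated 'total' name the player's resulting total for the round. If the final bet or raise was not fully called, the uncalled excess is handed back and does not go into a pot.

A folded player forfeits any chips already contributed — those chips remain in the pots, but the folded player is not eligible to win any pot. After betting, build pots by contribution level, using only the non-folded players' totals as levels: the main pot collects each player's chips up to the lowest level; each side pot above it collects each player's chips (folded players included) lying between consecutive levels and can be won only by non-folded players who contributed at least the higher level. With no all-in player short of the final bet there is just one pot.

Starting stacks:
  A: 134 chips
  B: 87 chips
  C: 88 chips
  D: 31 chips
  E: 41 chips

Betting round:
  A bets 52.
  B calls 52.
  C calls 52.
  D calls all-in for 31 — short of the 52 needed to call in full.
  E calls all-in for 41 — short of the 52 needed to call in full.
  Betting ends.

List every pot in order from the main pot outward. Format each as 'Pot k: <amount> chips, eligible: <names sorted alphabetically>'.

Contributions: A=52, B=52, C=52, D=31, E=41
Pot levels (distinct totals of non-folded players): 31, 41, 52
Layer 1-31: 31 each from A, B, C, D, E = 31*5 = 155 chips; eligible A, B, C, D, E
Layer 32-41: 10 each from A, B, C, E = 10*4 = 40 chips; eligible A, B, C, E
Layer 42-52: 11 each from A, B, C = 11*3 = 33 chips; eligible A, B, C

Pot 1: 155 chips, eligible: A, B, C, D, E
Pot 2: 40 chips, eligible: A, B, C, E
Pot 3: 33 chips, eligible: A, B, C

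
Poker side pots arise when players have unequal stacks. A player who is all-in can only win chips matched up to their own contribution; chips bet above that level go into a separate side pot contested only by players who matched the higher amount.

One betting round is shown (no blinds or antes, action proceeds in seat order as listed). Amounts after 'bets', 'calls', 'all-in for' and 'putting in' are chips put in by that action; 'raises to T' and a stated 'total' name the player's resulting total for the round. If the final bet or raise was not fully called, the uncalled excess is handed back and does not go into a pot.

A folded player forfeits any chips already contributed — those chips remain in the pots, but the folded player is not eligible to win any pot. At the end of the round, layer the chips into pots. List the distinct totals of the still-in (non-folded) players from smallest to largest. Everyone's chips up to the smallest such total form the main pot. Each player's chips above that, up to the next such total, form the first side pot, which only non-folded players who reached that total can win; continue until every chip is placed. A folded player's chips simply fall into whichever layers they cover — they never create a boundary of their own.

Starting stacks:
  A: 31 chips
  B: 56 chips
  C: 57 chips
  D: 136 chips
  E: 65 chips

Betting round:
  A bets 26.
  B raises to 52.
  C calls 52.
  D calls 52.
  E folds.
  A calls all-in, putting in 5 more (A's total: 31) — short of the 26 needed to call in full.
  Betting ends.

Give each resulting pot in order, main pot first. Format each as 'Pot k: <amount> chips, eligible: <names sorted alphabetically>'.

Pot 1: 124 chips, eligible: A, B, C, D
Pot 2: 63 chips, eligible: B, C, D

Derivation:
Contributions: A=31, B=52, C=52, D=52
Folded: E
Pot levels (distinct totals of non-folded players): 31, 52
Layer 1-31: 31 each from A, B, C, D = 31*4 = 124 chips; eligible A, B, C, D
Layer 32-52: 21 each from B, C, D = 21*3 = 63 chips; eligible B, C, D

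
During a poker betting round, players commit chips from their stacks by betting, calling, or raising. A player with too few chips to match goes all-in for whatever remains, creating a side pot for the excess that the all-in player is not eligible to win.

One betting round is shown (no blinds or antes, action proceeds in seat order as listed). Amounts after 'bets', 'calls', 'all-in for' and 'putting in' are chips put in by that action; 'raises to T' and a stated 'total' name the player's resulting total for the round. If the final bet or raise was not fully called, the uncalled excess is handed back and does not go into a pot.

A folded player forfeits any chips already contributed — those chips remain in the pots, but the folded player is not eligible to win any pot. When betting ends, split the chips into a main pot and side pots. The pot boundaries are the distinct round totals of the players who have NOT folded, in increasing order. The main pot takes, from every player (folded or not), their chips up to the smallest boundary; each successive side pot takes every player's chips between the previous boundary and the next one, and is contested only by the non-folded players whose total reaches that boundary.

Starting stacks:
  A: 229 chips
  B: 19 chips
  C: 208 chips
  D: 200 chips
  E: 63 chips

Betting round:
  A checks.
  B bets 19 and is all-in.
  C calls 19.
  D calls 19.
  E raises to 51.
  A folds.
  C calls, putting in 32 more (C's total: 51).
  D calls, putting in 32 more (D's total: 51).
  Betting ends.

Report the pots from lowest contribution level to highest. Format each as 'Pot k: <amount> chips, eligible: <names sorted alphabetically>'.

Contributions: B=19, C=51, D=51, E=51
Folded: A
Pot levels (distinct totals of non-folded players): 19, 51
Layer 1-19: 19 each from B, C, D, E = 19*4 = 76 chips; eligible B, C, D, E
Layer 20-51: 32 each from C, D, E = 32*3 = 96 chips; eligible C, D, E

Pot 1: 76 chips, eligible: B, C, D, E
Pot 2: 96 chips, eligible: C, D, E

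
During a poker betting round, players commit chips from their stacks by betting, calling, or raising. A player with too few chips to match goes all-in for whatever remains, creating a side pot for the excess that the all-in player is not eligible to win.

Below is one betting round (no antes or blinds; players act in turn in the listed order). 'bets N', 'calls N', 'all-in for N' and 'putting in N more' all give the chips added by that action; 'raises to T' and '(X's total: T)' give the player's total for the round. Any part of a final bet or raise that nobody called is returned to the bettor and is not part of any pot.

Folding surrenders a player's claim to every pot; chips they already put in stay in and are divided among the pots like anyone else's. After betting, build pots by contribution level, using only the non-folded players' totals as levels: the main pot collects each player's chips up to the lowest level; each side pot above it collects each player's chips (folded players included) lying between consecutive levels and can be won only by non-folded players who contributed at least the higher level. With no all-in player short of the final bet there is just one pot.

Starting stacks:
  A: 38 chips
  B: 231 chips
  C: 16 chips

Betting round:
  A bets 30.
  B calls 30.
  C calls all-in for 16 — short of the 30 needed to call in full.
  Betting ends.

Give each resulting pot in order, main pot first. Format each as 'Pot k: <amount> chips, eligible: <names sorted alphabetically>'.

Contributions: A=30, B=30, C=16
Pot levels (distinct totals of non-folded players): 16, 30
Layer 1-16: 16 each from A, B, C = 16*3 = 48 chips; eligible A, B, C
Layer 17-30: 14 each from A, B = 14*2 = 28 chips; eligible A, B

Pot 1: 48 chips, eligible: A, B, C
Pot 2: 28 chips, eligible: A, B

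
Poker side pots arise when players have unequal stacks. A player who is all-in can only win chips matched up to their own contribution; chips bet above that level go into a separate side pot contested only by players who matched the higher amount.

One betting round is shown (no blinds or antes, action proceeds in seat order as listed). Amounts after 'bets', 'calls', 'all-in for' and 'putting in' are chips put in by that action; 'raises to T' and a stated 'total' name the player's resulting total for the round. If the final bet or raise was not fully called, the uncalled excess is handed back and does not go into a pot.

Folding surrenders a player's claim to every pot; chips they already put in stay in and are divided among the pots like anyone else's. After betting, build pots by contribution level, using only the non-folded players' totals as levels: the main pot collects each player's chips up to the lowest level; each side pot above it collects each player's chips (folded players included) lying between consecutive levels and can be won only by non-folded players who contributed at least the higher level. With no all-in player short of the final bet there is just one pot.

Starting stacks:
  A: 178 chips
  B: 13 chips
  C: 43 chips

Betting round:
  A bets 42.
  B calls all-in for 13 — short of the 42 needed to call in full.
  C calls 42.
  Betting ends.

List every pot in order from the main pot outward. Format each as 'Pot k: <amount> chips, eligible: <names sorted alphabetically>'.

Contributions: A=42, B=13, C=42
Pot levels (distinct totals of non-folded players): 13, 42
Layer 1-13: 13 each from A, B, C = 13*3 = 39 chips; eligible A, B, C
Layer 14-42: 29 each from A, C = 29*2 = 58 chips; eligible A, C

Pot 1: 39 chips, eligible: A, B, C
Pot 2: 58 chips, eligible: A, C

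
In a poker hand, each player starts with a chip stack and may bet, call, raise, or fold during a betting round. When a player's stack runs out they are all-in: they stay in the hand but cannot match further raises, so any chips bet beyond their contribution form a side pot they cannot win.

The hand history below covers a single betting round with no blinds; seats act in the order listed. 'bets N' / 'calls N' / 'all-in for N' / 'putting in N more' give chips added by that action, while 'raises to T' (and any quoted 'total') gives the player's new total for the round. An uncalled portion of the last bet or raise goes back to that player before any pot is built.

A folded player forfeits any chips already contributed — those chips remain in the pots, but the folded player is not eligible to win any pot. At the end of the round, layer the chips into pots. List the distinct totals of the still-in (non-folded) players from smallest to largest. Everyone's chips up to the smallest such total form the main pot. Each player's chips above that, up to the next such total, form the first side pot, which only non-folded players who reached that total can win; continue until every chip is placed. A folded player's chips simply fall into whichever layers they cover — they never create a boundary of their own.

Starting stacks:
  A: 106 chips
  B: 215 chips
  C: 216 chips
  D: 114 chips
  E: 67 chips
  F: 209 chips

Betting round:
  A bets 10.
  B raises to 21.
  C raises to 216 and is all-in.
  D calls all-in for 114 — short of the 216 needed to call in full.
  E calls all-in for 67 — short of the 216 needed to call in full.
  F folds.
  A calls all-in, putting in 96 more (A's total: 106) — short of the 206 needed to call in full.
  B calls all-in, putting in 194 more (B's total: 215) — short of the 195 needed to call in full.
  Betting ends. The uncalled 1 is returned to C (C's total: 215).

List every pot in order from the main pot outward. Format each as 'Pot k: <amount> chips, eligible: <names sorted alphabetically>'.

Contributions (after 1 returned to C): A=106, B=215, C=215, D=114, E=67
Folded: F
Pot levels (distinct totals of non-folded players): 67, 106, 114, 215
Layer 1-67: 67 each from A, B, C, D, E = 67*5 = 335 chips; eligible A, B, C, D, E
Layer 68-106: 39 each from A, B, C, D = 39*4 = 156 chips; eligible A, B, C, D
Layer 107-114: 8 each from B, C, D = 8*3 = 24 chips; eligible B, C, D
Layer 115-215: 101 each from B, C = 101*2 = 202 chips; eligible B, C

Pot 1: 335 chips, eligible: A, B, C, D, E
Pot 2: 156 chips, eligible: A, B, C, D
Pot 3: 24 chips, eligible: B, C, D
Pot 4: 202 chips, eligible: B, C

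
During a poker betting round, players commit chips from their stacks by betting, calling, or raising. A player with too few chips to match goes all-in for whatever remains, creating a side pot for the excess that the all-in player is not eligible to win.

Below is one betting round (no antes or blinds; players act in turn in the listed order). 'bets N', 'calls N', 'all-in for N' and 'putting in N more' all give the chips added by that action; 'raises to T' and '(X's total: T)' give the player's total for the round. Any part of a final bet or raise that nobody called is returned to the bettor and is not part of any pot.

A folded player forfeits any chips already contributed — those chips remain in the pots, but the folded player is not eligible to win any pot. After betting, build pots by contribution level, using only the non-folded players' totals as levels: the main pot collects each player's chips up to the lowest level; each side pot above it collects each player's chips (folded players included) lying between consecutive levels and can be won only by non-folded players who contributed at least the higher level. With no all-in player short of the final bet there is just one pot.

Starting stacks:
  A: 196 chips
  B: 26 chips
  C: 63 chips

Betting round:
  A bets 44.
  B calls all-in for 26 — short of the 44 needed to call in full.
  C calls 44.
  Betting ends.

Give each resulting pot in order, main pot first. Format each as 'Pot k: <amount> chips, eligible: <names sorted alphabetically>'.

Pot 1: 78 chips, eligible: A, B, C
Pot 2: 36 chips, eligible: A, C

Derivation:
Contributions: A=44, B=26, C=44
Pot levels (distinct totals of non-folded players): 26, 44
Layer 1-26: 26 each from A, B, C = 26*3 = 78 chips; eligible A, B, C
Layer 27-44: 18 each from A, C = 18*2 = 36 chips; eligible A, C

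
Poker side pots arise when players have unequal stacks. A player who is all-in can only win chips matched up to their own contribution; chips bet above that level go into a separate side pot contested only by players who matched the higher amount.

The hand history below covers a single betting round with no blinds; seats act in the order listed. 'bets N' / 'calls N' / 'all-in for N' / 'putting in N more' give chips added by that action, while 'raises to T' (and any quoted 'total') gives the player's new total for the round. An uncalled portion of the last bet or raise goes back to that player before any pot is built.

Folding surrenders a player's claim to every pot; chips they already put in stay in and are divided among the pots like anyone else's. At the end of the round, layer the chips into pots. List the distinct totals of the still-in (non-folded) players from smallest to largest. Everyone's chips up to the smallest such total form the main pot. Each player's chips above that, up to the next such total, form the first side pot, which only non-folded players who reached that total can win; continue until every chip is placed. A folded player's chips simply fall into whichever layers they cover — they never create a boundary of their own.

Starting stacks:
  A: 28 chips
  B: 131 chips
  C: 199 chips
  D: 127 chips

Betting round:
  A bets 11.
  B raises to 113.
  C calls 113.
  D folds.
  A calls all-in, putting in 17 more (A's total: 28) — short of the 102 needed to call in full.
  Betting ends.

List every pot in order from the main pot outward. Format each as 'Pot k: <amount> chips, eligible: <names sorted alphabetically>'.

Contributions: A=28, B=113, C=113
Folded: D
Pot levels (distinct totals of non-folded players): 28, 113
Layer 1-28: 28 each from A, B, C = 28*3 = 84 chips; eligible A, B, C
Layer 29-113: 85 each from B, C = 85*2 = 170 chips; eligible B, C

Pot 1: 84 chips, eligible: A, B, C
Pot 2: 170 chips, eligible: B, C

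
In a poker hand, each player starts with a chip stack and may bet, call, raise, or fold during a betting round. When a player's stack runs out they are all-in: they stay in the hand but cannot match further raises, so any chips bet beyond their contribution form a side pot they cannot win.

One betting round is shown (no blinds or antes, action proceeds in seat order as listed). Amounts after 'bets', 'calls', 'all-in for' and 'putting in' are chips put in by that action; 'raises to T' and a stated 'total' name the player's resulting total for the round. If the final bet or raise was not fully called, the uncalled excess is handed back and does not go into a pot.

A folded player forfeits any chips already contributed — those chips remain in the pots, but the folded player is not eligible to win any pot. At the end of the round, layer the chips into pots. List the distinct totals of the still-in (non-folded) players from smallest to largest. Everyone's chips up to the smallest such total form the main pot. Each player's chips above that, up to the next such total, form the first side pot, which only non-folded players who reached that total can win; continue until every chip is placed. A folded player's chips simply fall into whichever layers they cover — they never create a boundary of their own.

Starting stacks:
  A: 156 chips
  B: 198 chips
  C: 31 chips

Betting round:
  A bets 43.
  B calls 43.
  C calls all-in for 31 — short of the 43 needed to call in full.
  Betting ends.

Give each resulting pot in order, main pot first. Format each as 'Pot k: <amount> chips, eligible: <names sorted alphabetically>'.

Contributions: A=43, B=43, C=31
Pot levels (distinct totals of non-folded players): 31, 43
Layer 1-31: 31 each from A, B, C = 31*3 = 93 chips; eligible A, B, C
Layer 32-43: 12 each from A, B = 12*2 = 24 chips; eligible A, B

Pot 1: 93 chips, eligible: A, B, C
Pot 2: 24 chips, eligible: A, B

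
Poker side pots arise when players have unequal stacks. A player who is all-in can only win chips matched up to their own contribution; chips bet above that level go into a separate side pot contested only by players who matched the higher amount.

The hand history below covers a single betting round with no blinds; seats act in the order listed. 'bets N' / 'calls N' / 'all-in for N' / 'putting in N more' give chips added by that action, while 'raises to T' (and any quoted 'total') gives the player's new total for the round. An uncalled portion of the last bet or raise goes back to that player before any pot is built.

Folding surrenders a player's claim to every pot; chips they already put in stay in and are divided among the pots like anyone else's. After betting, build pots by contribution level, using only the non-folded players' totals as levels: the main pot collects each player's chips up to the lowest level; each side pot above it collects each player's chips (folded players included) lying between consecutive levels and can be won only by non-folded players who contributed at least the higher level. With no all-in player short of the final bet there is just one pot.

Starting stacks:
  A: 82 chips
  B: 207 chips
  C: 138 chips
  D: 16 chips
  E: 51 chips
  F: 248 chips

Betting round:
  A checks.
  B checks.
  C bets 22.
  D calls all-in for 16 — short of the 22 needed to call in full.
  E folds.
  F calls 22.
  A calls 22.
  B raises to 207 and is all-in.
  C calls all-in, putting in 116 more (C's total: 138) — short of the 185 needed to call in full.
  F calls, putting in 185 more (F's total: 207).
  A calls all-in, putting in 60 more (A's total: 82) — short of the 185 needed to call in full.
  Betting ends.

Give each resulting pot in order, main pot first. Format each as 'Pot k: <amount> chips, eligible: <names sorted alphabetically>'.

Pot 1: 80 chips, eligible: A, B, C, D, F
Pot 2: 264 chips, eligible: A, B, C, F
Pot 3: 168 chips, eligible: B, C, F
Pot 4: 138 chips, eligible: B, F

Derivation:
Contributions: A=82, B=207, C=138, D=16, F=207
Folded: E
Pot levels (distinct totals of non-folded players): 16, 82, 138, 207
Layer 1-16: 16 each from A, B, C, D, F = 16*5 = 80 chips; eligible A, B, C, D, F
Layer 17-82: 66 each from A, B, C, F = 66*4 = 264 chips; eligible A, B, C, F
Layer 83-138: 56 each from B, C, F = 56*3 = 168 chips; eligible B, C, F
Layer 139-207: 69 each from B, F = 69*2 = 138 chips; eligible B, F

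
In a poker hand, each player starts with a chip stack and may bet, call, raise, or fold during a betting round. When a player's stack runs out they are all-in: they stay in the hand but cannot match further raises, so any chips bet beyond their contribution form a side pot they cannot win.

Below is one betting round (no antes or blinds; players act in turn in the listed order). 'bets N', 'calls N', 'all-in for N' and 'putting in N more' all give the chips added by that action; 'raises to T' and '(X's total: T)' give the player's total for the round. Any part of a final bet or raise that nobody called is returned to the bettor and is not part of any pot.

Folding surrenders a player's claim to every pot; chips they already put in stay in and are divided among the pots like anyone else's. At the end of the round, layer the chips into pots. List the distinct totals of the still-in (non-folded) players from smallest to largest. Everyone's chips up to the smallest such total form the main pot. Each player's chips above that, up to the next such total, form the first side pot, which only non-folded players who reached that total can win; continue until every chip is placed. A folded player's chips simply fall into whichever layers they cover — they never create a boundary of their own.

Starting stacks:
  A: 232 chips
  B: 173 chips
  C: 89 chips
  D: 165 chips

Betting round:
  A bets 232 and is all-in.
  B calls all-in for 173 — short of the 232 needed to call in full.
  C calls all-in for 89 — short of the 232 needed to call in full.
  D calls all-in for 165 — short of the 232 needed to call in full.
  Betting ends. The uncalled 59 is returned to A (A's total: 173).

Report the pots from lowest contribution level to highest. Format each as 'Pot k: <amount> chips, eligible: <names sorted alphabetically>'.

Pot 1: 356 chips, eligible: A, B, C, D
Pot 2: 228 chips, eligible: A, B, D
Pot 3: 16 chips, eligible: A, B

Derivation:
Contributions (after 59 returned to A): A=173, B=173, C=89, D=165
Pot levels (distinct totals of non-folded players): 89, 165, 173
Layer 1-89: 89 each from A, B, C, D = 89*4 = 356 chips; eligible A, B, C, D
Layer 90-165: 76 each from A, B, D = 76*3 = 228 chips; eligible A, B, D
Layer 166-173: 8 each from A, B = 8*2 = 16 chips; eligible A, B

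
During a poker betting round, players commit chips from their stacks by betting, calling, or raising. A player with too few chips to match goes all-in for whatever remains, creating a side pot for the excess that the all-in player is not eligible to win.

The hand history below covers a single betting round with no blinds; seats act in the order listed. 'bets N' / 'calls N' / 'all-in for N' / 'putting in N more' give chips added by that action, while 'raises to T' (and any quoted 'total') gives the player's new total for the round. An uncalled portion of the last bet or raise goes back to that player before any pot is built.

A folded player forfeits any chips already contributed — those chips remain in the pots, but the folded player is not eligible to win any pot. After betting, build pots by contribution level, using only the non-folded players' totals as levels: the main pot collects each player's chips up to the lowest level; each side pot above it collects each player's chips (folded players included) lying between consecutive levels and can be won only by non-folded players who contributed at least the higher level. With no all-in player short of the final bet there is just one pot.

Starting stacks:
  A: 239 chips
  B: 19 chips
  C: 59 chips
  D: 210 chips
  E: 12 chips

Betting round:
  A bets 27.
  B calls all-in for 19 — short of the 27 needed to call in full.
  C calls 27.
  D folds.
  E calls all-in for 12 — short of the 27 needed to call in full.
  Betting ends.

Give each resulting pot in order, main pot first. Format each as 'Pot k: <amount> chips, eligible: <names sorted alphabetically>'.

Contributions: A=27, B=19, C=27, E=12
Folded: D
Pot levels (distinct totals of non-folded players): 12, 19, 27
Layer 1-12: 12 each from A, B, C, E = 12*4 = 48 chips; eligible A, B, C, E
Layer 13-19: 7 each from A, B, C = 7*3 = 21 chips; eligible A, B, C
Layer 20-27: 8 each from A, C = 8*2 = 16 chips; eligible A, C

Pot 1: 48 chips, eligible: A, B, C, E
Pot 2: 21 chips, eligible: A, B, C
Pot 3: 16 chips, eligible: A, C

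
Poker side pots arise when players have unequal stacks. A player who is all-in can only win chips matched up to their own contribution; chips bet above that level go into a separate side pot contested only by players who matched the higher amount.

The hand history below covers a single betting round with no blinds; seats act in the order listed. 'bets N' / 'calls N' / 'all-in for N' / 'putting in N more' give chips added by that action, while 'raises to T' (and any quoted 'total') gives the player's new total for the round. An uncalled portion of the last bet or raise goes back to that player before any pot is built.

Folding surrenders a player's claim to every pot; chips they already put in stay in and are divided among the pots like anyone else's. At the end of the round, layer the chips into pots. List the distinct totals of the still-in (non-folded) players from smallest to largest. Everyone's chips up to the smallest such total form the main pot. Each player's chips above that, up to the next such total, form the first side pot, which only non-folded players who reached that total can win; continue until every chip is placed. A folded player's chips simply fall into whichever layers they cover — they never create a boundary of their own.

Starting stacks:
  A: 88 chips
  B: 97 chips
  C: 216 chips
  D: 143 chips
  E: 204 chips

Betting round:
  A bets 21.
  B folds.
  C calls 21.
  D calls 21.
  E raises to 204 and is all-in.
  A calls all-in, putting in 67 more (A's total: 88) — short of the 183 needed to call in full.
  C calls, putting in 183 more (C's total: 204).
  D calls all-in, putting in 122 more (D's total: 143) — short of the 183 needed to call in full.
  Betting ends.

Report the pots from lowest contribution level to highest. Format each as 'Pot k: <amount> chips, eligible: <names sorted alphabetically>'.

Pot 1: 352 chips, eligible: A, C, D, E
Pot 2: 165 chips, eligible: C, D, E
Pot 3: 122 chips, eligible: C, E

Derivation:
Contributions: A=88, C=204, D=143, E=204
Folded: B
Pot levels (distinct totals of non-folded players): 88, 143, 204
Layer 1-88: 88 each from A, C, D, E = 88*4 = 352 chips; eligible A, C, D, E
Layer 89-143: 55 each from C, D, E = 55*3 = 165 chips; eligible C, D, E
Layer 144-204: 61 each from C, E = 61*2 = 122 chips; eligible C, E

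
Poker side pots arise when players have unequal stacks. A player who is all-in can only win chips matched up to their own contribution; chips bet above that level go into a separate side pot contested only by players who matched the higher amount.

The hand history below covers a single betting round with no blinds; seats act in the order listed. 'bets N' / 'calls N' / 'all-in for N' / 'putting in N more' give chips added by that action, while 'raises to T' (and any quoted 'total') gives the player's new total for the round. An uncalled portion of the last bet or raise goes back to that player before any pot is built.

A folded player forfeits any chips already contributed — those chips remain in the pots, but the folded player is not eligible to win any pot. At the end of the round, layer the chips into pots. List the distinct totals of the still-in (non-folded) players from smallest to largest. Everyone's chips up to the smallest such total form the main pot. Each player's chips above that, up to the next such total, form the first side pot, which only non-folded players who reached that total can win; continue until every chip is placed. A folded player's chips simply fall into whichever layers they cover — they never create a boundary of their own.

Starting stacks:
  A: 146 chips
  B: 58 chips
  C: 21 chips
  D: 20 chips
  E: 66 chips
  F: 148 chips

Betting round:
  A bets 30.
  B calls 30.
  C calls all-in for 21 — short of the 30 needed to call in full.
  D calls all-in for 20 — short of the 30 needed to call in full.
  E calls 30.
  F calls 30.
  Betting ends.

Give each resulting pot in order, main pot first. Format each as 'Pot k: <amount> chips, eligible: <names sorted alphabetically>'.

Pot 1: 120 chips, eligible: A, B, C, D, E, F
Pot 2: 5 chips, eligible: A, B, C, E, F
Pot 3: 36 chips, eligible: A, B, E, F

Derivation:
Contributions: A=30, B=30, C=21, D=20, E=30, F=30
Pot levels (distinct totals of non-folded players): 20, 21, 30
Layer 1-20: 20 each from A, B, C, D, E, F = 20*6 = 120 chips; eligible A, B, C, D, E, F
Layer 21-21: 1 each from A, B, C, E, F = 1*5 = 5 chips; eligible A, B, C, E, F
Layer 22-30: 9 each from A, B, E, F = 9*4 = 36 chips; eligible A, B, E, F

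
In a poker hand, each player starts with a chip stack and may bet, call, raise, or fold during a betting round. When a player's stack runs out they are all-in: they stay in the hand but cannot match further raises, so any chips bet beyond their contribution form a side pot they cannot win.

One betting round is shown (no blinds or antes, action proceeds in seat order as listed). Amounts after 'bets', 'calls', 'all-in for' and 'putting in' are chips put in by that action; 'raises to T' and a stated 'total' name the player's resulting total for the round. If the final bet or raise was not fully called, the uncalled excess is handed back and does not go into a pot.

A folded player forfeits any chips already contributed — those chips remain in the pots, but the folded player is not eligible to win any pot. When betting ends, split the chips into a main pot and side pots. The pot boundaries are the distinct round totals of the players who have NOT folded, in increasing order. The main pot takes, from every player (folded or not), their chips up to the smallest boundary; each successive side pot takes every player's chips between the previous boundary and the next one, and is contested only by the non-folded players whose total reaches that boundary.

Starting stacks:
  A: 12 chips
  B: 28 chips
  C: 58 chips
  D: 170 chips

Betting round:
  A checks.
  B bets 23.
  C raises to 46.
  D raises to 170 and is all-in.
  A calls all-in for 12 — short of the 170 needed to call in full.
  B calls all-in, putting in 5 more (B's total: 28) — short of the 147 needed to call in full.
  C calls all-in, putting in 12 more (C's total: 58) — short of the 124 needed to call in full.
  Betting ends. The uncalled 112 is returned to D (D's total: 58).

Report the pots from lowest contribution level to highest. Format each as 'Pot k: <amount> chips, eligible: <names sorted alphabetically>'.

Contributions (after 112 returned to D): A=12, B=28, C=58, D=58
Pot levels (distinct totals of non-folded players): 12, 28, 58
Layer 1-12: 12 each from A, B, C, D = 12*4 = 48 chips; eligible A, B, C, D
Layer 13-28: 16 each from B, C, D = 16*3 = 48 chips; eligible B, C, D
Layer 29-58: 30 each from C, D = 30*2 = 60 chips; eligible C, D

Pot 1: 48 chips, eligible: A, B, C, D
Pot 2: 48 chips, eligible: B, C, D
Pot 3: 60 chips, eligible: C, D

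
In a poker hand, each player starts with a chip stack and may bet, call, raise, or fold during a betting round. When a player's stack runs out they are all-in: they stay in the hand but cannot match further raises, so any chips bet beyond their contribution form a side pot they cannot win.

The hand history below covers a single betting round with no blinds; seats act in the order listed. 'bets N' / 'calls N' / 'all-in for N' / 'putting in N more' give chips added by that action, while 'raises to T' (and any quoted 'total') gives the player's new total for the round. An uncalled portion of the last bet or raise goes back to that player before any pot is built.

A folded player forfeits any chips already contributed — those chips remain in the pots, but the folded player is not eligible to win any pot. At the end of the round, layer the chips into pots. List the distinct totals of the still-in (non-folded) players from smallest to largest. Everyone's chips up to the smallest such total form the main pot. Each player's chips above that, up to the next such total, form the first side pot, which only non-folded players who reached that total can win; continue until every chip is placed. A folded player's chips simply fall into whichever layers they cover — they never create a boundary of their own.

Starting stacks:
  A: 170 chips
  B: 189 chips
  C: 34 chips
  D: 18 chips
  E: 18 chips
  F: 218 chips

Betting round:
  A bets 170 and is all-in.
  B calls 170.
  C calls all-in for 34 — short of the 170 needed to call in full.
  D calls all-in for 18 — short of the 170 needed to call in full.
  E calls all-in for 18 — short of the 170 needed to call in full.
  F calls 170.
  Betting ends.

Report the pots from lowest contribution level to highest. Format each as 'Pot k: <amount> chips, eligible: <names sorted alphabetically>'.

Pot 1: 108 chips, eligible: A, B, C, D, E, F
Pot 2: 64 chips, eligible: A, B, C, F
Pot 3: 408 chips, eligible: A, B, F

Derivation:
Contributions: A=170, B=170, C=34, D=18, E=18, F=170
Pot levels (distinct totals of non-folded players): 18, 34, 170
Layer 1-18: 18 each from A, B, C, D, E, F = 18*6 = 108 chips; eligible A, B, C, D, E, F
Layer 19-34: 16 each from A, B, C, F = 16*4 = 64 chips; eligible A, B, C, F
Layer 35-170: 136 each from A, B, F = 136*3 = 408 chips; eligible A, B, F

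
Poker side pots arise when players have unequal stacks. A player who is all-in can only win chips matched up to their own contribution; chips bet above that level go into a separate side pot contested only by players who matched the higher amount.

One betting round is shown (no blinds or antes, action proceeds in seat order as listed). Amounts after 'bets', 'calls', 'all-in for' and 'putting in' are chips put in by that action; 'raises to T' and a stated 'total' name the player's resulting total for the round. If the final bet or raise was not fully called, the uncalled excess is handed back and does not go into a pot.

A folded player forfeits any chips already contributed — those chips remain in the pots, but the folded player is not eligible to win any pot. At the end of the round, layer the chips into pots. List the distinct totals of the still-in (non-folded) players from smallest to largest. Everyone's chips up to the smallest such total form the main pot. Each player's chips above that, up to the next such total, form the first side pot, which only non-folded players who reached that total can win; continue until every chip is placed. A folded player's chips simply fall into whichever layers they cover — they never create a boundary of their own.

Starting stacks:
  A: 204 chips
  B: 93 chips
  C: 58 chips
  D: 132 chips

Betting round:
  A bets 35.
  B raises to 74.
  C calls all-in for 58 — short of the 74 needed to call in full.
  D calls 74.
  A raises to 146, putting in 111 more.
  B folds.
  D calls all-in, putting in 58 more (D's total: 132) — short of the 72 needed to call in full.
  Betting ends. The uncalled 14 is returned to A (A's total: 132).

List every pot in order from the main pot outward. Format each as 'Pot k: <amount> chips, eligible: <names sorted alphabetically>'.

Contributions (after 14 returned to A): A=132, B=74, C=58, D=132
Folded: B
Pot levels (distinct totals of non-folded players): 58, 132
Layer 1-58: 58 each from A, B, C, D = 58*4 = 232 chips; eligible A, C, D
Layer 59-132: A 74 + B 16 + D 74 = 164 chips; eligible A, D

Pot 1: 232 chips, eligible: A, C, D
Pot 2: 164 chips, eligible: A, D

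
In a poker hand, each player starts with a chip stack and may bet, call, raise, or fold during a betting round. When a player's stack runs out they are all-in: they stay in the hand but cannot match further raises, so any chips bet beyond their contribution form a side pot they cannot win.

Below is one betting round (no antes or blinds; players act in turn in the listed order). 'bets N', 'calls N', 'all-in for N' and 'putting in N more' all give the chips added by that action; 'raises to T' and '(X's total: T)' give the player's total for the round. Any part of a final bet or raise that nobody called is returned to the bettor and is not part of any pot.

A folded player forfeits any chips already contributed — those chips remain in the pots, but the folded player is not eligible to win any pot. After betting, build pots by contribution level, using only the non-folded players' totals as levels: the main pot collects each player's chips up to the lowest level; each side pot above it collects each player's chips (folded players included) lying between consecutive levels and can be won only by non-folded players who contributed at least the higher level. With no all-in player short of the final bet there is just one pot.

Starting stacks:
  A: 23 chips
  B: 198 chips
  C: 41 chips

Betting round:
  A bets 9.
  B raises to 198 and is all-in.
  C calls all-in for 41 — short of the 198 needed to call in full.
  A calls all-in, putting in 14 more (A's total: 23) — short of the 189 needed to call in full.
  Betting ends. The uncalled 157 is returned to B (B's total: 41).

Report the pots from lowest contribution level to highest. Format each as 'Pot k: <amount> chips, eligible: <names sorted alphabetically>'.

Contributions (after 157 returned to B): A=23, B=41, C=41
Pot levels (distinct totals of non-folded players): 23, 41
Layer 1-23: 23 each from A, B, C = 23*3 = 69 chips; eligible A, B, C
Layer 24-41: 18 each from B, C = 18*2 = 36 chips; eligible B, C

Pot 1: 69 chips, eligible: A, B, C
Pot 2: 36 chips, eligible: B, C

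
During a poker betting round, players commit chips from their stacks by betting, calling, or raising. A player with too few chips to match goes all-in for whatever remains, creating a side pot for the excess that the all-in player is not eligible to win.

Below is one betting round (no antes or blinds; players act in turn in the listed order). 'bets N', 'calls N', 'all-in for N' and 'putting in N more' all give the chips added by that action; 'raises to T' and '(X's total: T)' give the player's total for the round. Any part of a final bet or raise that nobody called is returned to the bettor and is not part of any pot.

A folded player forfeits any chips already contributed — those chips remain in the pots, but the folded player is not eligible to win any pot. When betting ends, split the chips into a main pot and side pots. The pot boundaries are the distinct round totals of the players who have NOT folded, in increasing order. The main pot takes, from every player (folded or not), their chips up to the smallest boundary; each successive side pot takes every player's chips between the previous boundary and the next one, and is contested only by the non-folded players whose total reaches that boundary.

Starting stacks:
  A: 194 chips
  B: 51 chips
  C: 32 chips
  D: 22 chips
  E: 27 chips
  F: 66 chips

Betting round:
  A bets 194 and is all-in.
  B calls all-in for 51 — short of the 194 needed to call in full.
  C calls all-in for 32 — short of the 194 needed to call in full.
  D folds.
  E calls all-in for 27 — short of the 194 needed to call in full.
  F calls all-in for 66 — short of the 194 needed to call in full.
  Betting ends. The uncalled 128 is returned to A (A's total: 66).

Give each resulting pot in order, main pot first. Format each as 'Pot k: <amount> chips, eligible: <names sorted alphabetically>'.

Contributions (after 128 returned to A): A=66, B=51, C=32, E=27, F=66
Folded: D
Pot levels (distinct totals of non-folded players): 27, 32, 51, 66
Layer 1-27: 27 each from A, B, C, E, F = 27*5 = 135 chips; eligible A, B, C, E, F
Layer 28-32: 5 each from A, B, C, F = 5*4 = 20 chips; eligible A, B, C, F
Layer 33-51: 19 each from A, B, F = 19*3 = 57 chips; eligible A, B, F
Layer 52-66: 15 each from A, F = 15*2 = 30 chips; eligible A, F

Pot 1: 135 chips, eligible: A, B, C, E, F
Pot 2: 20 chips, eligible: A, B, C, F
Pot 3: 57 chips, eligible: A, B, F
Pot 4: 30 chips, eligible: A, F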